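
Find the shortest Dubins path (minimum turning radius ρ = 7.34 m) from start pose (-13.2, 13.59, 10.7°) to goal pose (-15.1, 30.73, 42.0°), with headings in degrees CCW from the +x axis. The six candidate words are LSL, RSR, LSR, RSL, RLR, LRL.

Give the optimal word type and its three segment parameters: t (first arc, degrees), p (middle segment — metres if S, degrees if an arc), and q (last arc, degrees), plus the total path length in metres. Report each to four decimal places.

Let ψ = atan2(Δy, Δx) = atan2(17.14, -1.90) = 96.3255° be the start→goal bearing.
Normalize: d = |goal − start| / ρ = 17.244988/7.34 = 2.349453, α = (θ_start − ψ) mod 360° = 274.3745° = 4.788738 rad, β = (θ_goal − ψ) mod 360° = 305.6745° = 5.335026 rad.
Common terms: sin α = -0.997087, cos α = 0.076275, sin β = -0.812343, cos β = 0.583180, cos(α−β) = 0.854459, d² = 5.519931. Work in radians in the unit-radius frame; every candidate has L = ρ·(t + p + q).
LSL: p² = 2 + d² − 2cos(α−β) + 2d(sin α − sin β) = 4.942921; p = √p² = 2.223268; φ = atan2(cos β − cos α, d + sin α − sin β) = 0.230023 rad; t = (φ − α) mod 2π = 1.724470 rad, q = (β − φ) mod 2π = 5.105003 rad → L = 7.34·(1.724470 + 2.223268 + 5.105003) = 7.34·9.052741 = 66.447122 m
RSR: p² = 2 + d² − 2cos(α−β) + 2d(sin β − sin α) = 6.679106; p = √p² = 2.584397; φ = atan2(cos α − cos β, d − sin α + sin β) = -0.197420 rad; t = (α − φ) mod 2π = 4.986158 rad, q = (φ − β) mod 2π = 0.750739 rad → L = 7.34·(4.986158 + 2.584397 + 0.750739) = 7.34·8.321294 = 61.078297 m
LSR: p² = d² − 2 + 2cos(α−β) + 2d(sin α + sin β) = -3.273495 < 0 → infeasible
RSL: p² = d² − 2 + 2cos(α−β) − 2d(sin α + sin β) = 13.731192; p = √p² = 3.705562; φ = atan2(cos α + cos β, d − sin α − sin β) − atan2(2, p) = -0.337667 rad; t = (α − φ) mod 2π = 5.126406 rad, q = (β − φ) mod 2π = 5.672694 rad → L = 7.34·(5.126406 + 3.705562 + 5.672694) = 7.34·14.504662 = 106.464217 m
RLR: c = (6 − d² + 2cos(α−β) + 2d(sin α − sin β))/8 = 0.165112; p = 2π − arccos c = 4.878260 rad; φ = atan2(cos α − cos β, d − sin α + sin β) = -0.197420 rad; t = (α − φ + p/2) mod 2π = 1.142103 rad, q = (α − β − t + p) mod 2π = 3.189869 rad → L = 7.34·(1.142103 + 4.878260 + 3.189869) = 7.34·9.210233 = 67.603107 m
LRL: c = (6 − d² + 2cos(α−β) − 2d(sin α − sin β))/8 = 0.382135; p = 2π − arccos c = 5.104494 rad; φ = atan2(cos β − cos α, d + sin α − sin β) = 0.230023 rad; t = (φ − α + p/2) mod 2π = 4.276717 rad, q = (β − α − t + p) mod 2π = 1.374065 rad → L = 7.34·(4.276717 + 5.104494 + 1.374065) = 7.34·10.755277 = 78.943732 m
Shortest: RSR with L = 61.078297 m ≈ 61.0783 m
Convert RSR to answer units (arcs ×180/π): t = 4.986158·180/π = 285.6858°, p = ρ·p = 7.34·2.584397 = 18.9695 m, q = 0.750739·180/π = 43.0142°, L = 61.0783 m.

RSR: t = 285.6858°, p = 18.9695 m, q = 43.0142°, L = 61.0783 m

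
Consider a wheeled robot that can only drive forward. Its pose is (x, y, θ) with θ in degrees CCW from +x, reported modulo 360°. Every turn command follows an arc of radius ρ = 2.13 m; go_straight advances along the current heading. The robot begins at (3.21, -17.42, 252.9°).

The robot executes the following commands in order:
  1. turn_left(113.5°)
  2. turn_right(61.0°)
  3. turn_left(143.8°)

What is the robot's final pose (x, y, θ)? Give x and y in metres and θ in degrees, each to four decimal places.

(11.3229, -19.8418, 89.2000°)

set_pose: (x, y, θ) = (3.2100, -17.4200, 252.9000°), ρ = 2.13
turn_left(113.5°): centre at ρ to the left, rotate +113.5° → (5.4833, -20.1630, 366.4000° ≡ 6.4000°)
turn_right(61.0°): centre at ρ to the right, rotate −61.0° → (7.4569, -21.0459, -54.6000° ≡ 305.4000°)
turn_left(143.8°): centre at ρ to the left, rotate +143.8° → (11.3229, -19.8418, 449.2000° ≡ 89.2000°)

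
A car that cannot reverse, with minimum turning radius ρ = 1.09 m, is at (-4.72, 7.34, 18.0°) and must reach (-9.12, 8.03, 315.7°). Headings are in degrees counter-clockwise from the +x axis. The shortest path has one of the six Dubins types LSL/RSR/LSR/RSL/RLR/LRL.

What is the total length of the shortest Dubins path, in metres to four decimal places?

Let ψ = atan2(Δy, Δx) = atan2(0.69, -4.40) = 171.0876° be the start→goal bearing.
Normalize: d = |goal − start| / ρ = 4.453774/1.09 = 4.086031, α = (θ_start − ψ) mod 360° = 206.9124° = 3.611303 rad, β = (θ_goal − ψ) mod 360° = 144.6124° = 2.523963 rad.
Common terms: sin α = -0.452628, cos α = -0.891699, sin β = 0.579104, cos β = -0.815253, cos(α−β) = 0.464842, d² = 16.695649. Work in radians in the unit-radius frame; every candidate has L = ρ·(t + p + q).
LSL: p² = 2 + d² − 2cos(α−β) + 2d(sin α − sin β) = 9.334583; p = √p² = 3.055255; φ = atan2(cos β − cos α, d + sin α − sin β) = 0.025024 rad; t = (φ − α) mod 2π = 2.696906 rad, q = (β − φ) mod 2π = 2.498939 rad → L = 1.09·(2.696906 + 3.055255 + 2.498939) = 1.09·8.251100 = 8.993699 m
RSR: p² = 2 + d² − 2cos(α−β) + 2d(sin β − sin α) = 26.197346; p = √p² = 5.118334; φ = atan2(cos α − cos β, d − sin α + sin β) = -0.014936 rad; t = (α − φ) mod 2π = 3.626239 rad, q = (φ − β) mod 2π = 3.744286 rad → L = 1.09·(3.626239 + 5.118334 + 3.744286) = 1.09·12.488860 = 13.612857 m
LSR: p² = d² − 2 + 2cos(α−β) + 2d(sin α + sin β) = 16.658902; p = √p² = 4.081532; φ = atan2(−cos α − cos β, d + sin α + sin β) − atan2(−2, p) = 0.840616 rad; t = (φ − α) mod 2π = 3.512498 rad, q = (φ − β) mod 2π = 4.599838 rad → L = 1.09·(3.512498 + 4.081532 + 4.599838) = 1.09·12.193867 = 13.291316 m
RSL: p² = d² − 2 + 2cos(α−β) − 2d(sin α + sin β) = 14.591763; p = √p² = 3.819917; φ = atan2(cos α + cos β, d − sin α − sin β) − atan2(2, p) = -0.889350 rad; t = (α − φ) mod 2π = 4.500653 rad, q = (β − φ) mod 2π = 3.413313 rad → L = 1.09·(4.500653 + 3.819917 + 3.413313) = 1.09·11.733883 = 12.789933 m
RLR: c = (6 − d² + 2cos(α−β) + 2d(sin α − sin β))/8 = -2.274668, |c| > 1 → infeasible
LRL: c = (6 − d² + 2cos(α−β) − 2d(sin α − sin β))/8 = -0.166823; p = 2π − arccos c = 4.544783 rad; φ = atan2(cos β − cos α, d + sin α − sin β) = 0.025024 rad; t = (φ − α + p/2) mod 2π = 4.969297 rad, q = (β − α − t + p) mod 2π = 4.771331 rad → L = 1.09·(4.969297 + 4.544783 + 4.771331) = 1.09·14.285410 = 15.571097 m
Shortest: LSL with L = 8.993699 m ≈ 8.9937 m

8.9937 m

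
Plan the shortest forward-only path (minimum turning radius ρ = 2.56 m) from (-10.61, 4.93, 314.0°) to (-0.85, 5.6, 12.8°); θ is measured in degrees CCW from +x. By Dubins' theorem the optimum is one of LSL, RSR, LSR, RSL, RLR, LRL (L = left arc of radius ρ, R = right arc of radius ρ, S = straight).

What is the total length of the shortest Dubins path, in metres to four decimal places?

10.1084 m

Let ψ = atan2(Δy, Δx) = atan2(0.67, 9.76) = 3.9271° be the start→goal bearing.
Normalize: d = |goal − start| / ρ = 9.782970/2.56 = 3.821473, α = (θ_start − ψ) mod 360° = 310.0729° = 5.411794 rad, β = (θ_goal − ψ) mod 360° = 8.8729° = 0.154862 rad.
Common terms: sin α = -0.765225, cos α = 0.643762, sin β = 0.154244, cos β = 0.988033, cos(α−β) = 0.518027, d² = 14.603653. Work in radians in the unit-radius frame; every candidate has L = ρ·(t + p + q).
LSL: p² = 2 + d² − 2cos(α−β) + 2d(sin α − sin β) = 8.540145; p = √p² = 2.922353; φ = atan2(cos β − cos α, d + sin α − sin β) = 0.118080 rad; t = (φ − α) mod 2π = 0.989472 rad, q = (β − φ) mod 2π = 0.036782 rad → L = 2.56·(0.989472 + 2.922353 + 0.036782) = 2.56·3.948606 = 10.108432 m
RSR: p² = 2 + d² − 2cos(α−β) + 2d(sin β − sin α) = 22.595053; p = √p² = 4.753425; φ = atan2(cos α − cos β, d − sin α + sin β) = -0.072489 rad; t = (α − φ) mod 2π = 5.484283 rad, q = (φ − β) mod 2π = 6.055834 rad → L = 2.56·(5.484283 + 4.753425 + 6.055834) = 2.56·16.293542 = 41.711468 m
LSR: p² = d² − 2 + 2cos(α−β) + 2d(sin α + sin β) = 8.970008; p = √p² = 2.994997; φ = atan2(−cos α − cos β, d + sin α + sin β) − atan2(−2, p) = 0.118532 rad; t = (φ − α) mod 2π = 0.989923 rad, q = (φ − β) mod 2π = 6.246855 rad → L = 2.56·(0.989923 + 2.994997 + 6.246855) = 2.56·10.231775 = 26.193345 m
RSL: p² = d² − 2 + 2cos(α−β) − 2d(sin α + sin β) = 18.309406; p = √p² = 4.278949; φ = atan2(cos α + cos β, d − sin α − sin β) − atan2(2, p) = -0.084484 rad; t = (α − φ) mod 2π = 5.496278 rad, q = (β − φ) mod 2π = 0.239346 rad → L = 2.56·(5.496278 + 4.278949 + 0.239346) = 2.56·10.014572 = 25.637306 m
RLR: c = (6 − d² + 2cos(α−β) + 2d(sin α − sin β))/8 = -1.824382, |c| > 1 → infeasible
LRL: c = (6 − d² + 2cos(α−β) − 2d(sin α − sin β))/8 = -0.067518; p = 2π − arccos c = 4.644819 rad; φ = atan2(cos β − cos α, d + sin α − sin β) = 0.118080 rad; t = (φ − α + p/2) mod 2π = 3.311881 rad, q = (β − α − t + p) mod 2π = 2.359192 rad → L = 2.56·(3.311881 + 4.644819 + 2.359192) = 2.56·10.315892 = 26.408685 m
Shortest: LSL with L = 10.108432 m ≈ 10.1084 m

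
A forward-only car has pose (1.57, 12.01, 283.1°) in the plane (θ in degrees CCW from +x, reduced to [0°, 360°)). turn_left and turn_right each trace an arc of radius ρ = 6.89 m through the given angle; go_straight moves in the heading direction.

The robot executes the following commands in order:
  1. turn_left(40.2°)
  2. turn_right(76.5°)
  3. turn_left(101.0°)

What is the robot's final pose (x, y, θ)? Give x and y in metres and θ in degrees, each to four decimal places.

(11.2551, -9.6398, 347.8000°)

set_pose: (x, y, θ) = (1.5700, 12.0100, 283.1000°), ρ = 6.89
turn_left(40.2°): centre at ρ to the left, rotate +40.2° → (4.1631, 8.0474, 323.3000°)
turn_right(76.5°): centre at ρ to the right, rotate −76.5° → (6.3783, -0.1911, 246.8000°)
turn_left(101.0°): centre at ρ to the left, rotate +101.0° → (11.2551, -9.6398, 347.8000°)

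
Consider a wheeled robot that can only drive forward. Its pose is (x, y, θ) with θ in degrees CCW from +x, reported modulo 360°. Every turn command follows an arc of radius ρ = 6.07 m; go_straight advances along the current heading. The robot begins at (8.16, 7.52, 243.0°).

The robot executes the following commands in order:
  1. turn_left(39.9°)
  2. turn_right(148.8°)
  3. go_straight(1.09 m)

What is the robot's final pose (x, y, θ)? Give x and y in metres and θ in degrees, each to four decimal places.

set_pose: (x, y, θ) = (8.1600, 7.5200, 243.0000°), ρ = 6.07
turn_left(39.9°): centre at ρ to the left, rotate +39.9° → (7.6516, 3.4091, 282.9000°)
turn_right(148.8°): centre at ρ to the right, rotate −148.8° → (-2.6242, -2.1702, 134.1000°)
go_straight(1.09): x += 1.09·cos θ, y += 1.09·sin θ → (-3.3828, -1.3874, 134.1000°)

(-3.3828, -1.3874, 134.1000°)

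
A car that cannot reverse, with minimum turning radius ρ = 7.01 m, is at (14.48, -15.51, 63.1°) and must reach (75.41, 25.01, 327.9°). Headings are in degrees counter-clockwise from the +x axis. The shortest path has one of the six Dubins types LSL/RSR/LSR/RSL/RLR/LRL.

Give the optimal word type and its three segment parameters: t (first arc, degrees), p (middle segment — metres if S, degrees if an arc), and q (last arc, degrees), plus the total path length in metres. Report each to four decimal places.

Let ψ = atan2(Δy, Δx) = atan2(40.52, 60.93) = 33.6249° be the start→goal bearing.
Normalize: d = |goal − start| / ρ = 73.173324/7.01 = 10.438420, α = (θ_start − ψ) mod 360° = 29.4751° = 0.514437 rad, β = (θ_goal − ψ) mod 360° = 294.2751° = 5.136069 rad.
Common terms: sin α = 0.492045, cos α = 0.870570, sin β = -0.911582, cos β = 0.411118, cos(α−β) = -0.090633, d² = 108.960611. Work in radians in the unit-radius frame; every candidate has L = ρ·(t + p + q).
LSL: p² = 2 + d² − 2cos(α−β) + 2d(sin α − sin β) = 140.445175; p = √p² = 11.850957; φ = atan2(cos β − cos α, d + sin α − sin β) = -0.038779 rad; t = (φ − α) mod 2π = 5.729969 rad, q = (β − φ) mod 2π = 5.174848 rad → L = 7.01·(5.729969 + 11.850957 + 5.174848) = 7.01·22.755774 = 159.517975 m
RSR: p² = 2 + d² − 2cos(α−β) + 2d(sin β − sin α) = 81.838576; p = √p² = 9.046468; φ = atan2(cos α − cos β, d − sin α + sin β) = 0.050810 rad; t = (α − φ) mod 2π = 0.463627 rad, q = (φ − β) mod 2π = 1.197926 rad → L = 7.01·(0.463627 + 9.046468 + 1.197926) = 7.01·10.708021 = 75.063228 m
LSR: p² = d² − 2 + 2cos(α−β) + 2d(sin α + sin β) = 98.020736; p = √p² = 9.900542; φ = atan2(−cos α − cos β, d + sin α + sin β) − atan2(−2, p) = 0.072091 rad; t = (φ − α) mod 2π = 5.840839 rad, q = (φ − β) mod 2π = 1.219207 rad → L = 7.01·(5.840839 + 9.900542 + 1.219207) = 7.01·16.960588 = 118.893719 m
RSL: p² = d² − 2 + 2cos(α−β) − 2d(sin α + sin β) = 115.537955; p = √p² = 10.748858; φ = atan2(cos α + cos β, d − sin α − sin β) − atan2(2, p) = -0.066465 rad; t = (α − φ) mod 2π = 0.580902 rad, q = (β − φ) mod 2π = 5.202534 rad → L = 7.01·(0.580902 + 10.748858 + 5.202534) = 7.01·16.532295 = 115.891385 m
RLR: c = (6 − d² + 2cos(α−β) + 2d(sin α − sin β))/8 = -9.229822, |c| > 1 → infeasible
LRL: c = (6 − d² + 2cos(α−β) − 2d(sin α − sin β))/8 = -16.555647, |c| > 1 → infeasible
Shortest: RSR with L = 75.063228 m ≈ 75.0632 m
Convert RSR to answer units (arcs ×180/π): t = 0.463627·180/π = 26.5639°, p = ρ·p = 7.01·9.046468 = 63.4157 m, q = 1.197926·180/π = 68.6361°, L = 75.0632 m.

RSR: t = 26.5639°, p = 63.4157 m, q = 68.6361°, L = 75.0632 m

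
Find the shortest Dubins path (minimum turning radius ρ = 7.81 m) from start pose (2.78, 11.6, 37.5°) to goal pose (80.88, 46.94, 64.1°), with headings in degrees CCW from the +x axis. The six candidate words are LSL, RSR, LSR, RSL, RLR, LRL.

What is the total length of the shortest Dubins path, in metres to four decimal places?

86.1893 m

Let ψ = atan2(Δy, Δx) = atan2(35.34, 78.10) = 24.3466° be the start→goal bearing.
Normalize: d = |goal − start| / ρ = 85.723542/7.81 = 10.976126, α = (θ_start − ψ) mod 360° = 13.1534° = 0.229570 rad, β = (θ_goal − ψ) mod 360° = 39.7534° = 0.693828 rad.
Common terms: sin α = 0.227559, cos α = 0.973764, sin β = 0.639485, cos β = 0.768804, cos(α−β) = 0.894154, d² = 120.475335. Work in radians in the unit-radius frame; every candidate has L = ρ·(t + p + q).
LSL: p² = 2 + d² − 2cos(α−β) + 2d(sin α − sin β) = 111.644331; p = √p² = 10.566188; φ = atan2(cos β − cos α, d + sin α − sin β) = -0.019399 rad; t = (φ − α) mod 2π = 6.034216 rad, q = (β − φ) mod 2π = 0.713227 rad → L = 7.81·(6.034216 + 10.566188 + 0.713227) = 7.81·17.313631 = 135.219458 m
RSR: p² = 2 + d² − 2cos(α−β) + 2d(sin β − sin α) = 129.729723; p = √p² = 11.389896; φ = atan2(cos α − cos β, d − sin α + sin β) = 0.017996 rad; t = (α − φ) mod 2π = 0.211574 rad, q = (φ − β) mod 2π = 5.607353 rad → L = 7.81·(0.211574 + 11.389896 + 5.607353) = 7.81·17.208823 = 134.400910 m
LSR: p² = d² − 2 + 2cos(α−β) + 2d(sin α + sin β) = 139.297203; p = √p² = 11.802424; φ = atan2(−cos α − cos β, d + sin α + sin β) − atan2(−2, p) = 0.021773 rad; t = (φ − α) mod 2π = 6.075388 rad, q = (φ − β) mod 2π = 5.611131 rad → L = 7.81·(6.075388 + 11.802424 + 5.611131) = 7.81·23.488943 = 183.448645 m
RSL: p² = d² − 2 + 2cos(α−β) − 2d(sin α + sin β) = 101.230085; p = √p² = 10.061316; φ = atan2(cos α + cos β, d − sin α − sin β) − atan2(2, p) = -0.025524 rad; t = (α − φ) mod 2π = 0.255094 rad, q = (β − φ) mod 2π = 0.719352 rad → L = 7.81·(0.255094 + 10.061316 + 0.719352) = 7.81·11.035763 = 86.189307 m
RLR: c = (6 − d² + 2cos(α−β) + 2d(sin α − sin β))/8 = -15.216215, |c| > 1 → infeasible
LRL: c = (6 − d² + 2cos(α−β) − 2d(sin α − sin β))/8 = -12.955541, |c| > 1 → infeasible
Shortest: RSL with L = 86.189307 m ≈ 86.1893 m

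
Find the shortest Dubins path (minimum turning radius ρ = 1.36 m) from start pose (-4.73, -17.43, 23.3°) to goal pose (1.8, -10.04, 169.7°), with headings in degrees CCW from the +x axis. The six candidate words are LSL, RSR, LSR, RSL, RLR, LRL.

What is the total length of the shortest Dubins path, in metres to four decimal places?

11.8204 m

Let ψ = atan2(Δy, Δx) = atan2(7.39, 6.53) = 48.5353° be the start→goal bearing.
Normalize: d = |goal − start| / ρ = 9.861694/1.36 = 7.251245, α = (θ_start − ψ) mod 360° = 334.7647° = 5.842746 rad, β = (θ_goal − ψ) mod 360° = 121.1647° = 2.114722 rad.
Common terms: sin α = -0.426337, cos α = 0.904564, sin β = 0.855684, cos β = -0.517499, cos(α−β) = -0.832921, d² = 52.580558. Work in radians in the unit-radius frame; every candidate has L = ρ·(t + p + q).
LSL: p² = 2 + d² − 2cos(α−β) + 2d(sin α − sin β) = 37.653907; p = √p² = 6.136278; φ = atan2(cos β − cos α, d + sin α − sin β) = -0.233873 rad; t = (φ − α) mod 2π = 0.206566 rad, q = (β − φ) mod 2π = 2.348596 rad → L = 1.36·(0.206566 + 6.136278 + 2.348596) = 1.36·8.691440 = 11.820358 m
RSR: p² = 2 + d² − 2cos(α−β) + 2d(sin β − sin α) = 74.838894; p = √p² = 8.650948; φ = atan2(cos α − cos β, d − sin α + sin β) = 0.165132 rad; t = (α − φ) mod 2π = 5.677614 rad, q = (φ − β) mod 2π = 4.333595 rad → L = 1.36·(5.677614 + 8.650948 + 4.333595) = 1.36·18.662156 = 25.380532 m
LSR: p² = d² − 2 + 2cos(α−β) + 2d(sin α + sin β) = 55.141307; p = √p² = 7.425719; φ = atan2(−cos α − cos β, d + sin α + sin β) − atan2(−2, p) = 0.212739 rad; t = (φ − α) mod 2π = 0.653178 rad, q = (φ − β) mod 2π = 4.381201 rad → L = 1.36·(0.653178 + 7.425719 + 4.381201) = 1.36·12.460099 = 16.945735 m
RSL: p² = d² − 2 + 2cos(α−β) − 2d(sin α + sin β) = 42.688124; p = √p² = 6.533615; φ = atan2(cos α + cos β, d − sin α − sin β) − atan2(2, p) = -0.240374 rad; t = (α − φ) mod 2π = 6.083120 rad, q = (β − φ) mod 2π = 2.355097 rad → L = 1.36·(6.083120 + 6.533615 + 2.355097) = 1.36·14.971832 = 20.361691 m
RLR: c = (6 − d² + 2cos(α−β) + 2d(sin α − sin β))/8 = -8.354862, |c| > 1 → infeasible
LRL: c = (6 − d² + 2cos(α−β) − 2d(sin α − sin β))/8 = -3.706738, |c| > 1 → infeasible
Shortest: LSL with L = 11.820358 m ≈ 11.8204 m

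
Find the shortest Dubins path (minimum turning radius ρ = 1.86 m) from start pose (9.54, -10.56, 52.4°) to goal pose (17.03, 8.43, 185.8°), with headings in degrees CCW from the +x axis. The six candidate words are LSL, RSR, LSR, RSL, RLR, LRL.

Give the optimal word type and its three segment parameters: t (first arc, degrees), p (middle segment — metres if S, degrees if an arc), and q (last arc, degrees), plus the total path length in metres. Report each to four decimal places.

LSL: t = 7.8386°, p = 18.4364 m, q = 125.5614°, L = 22.7670 m

Let ψ = atan2(Δy, Δx) = atan2(18.99, 7.49) = 68.4748° be the start→goal bearing.
Normalize: d = |goal − start| / ρ = 20.413726/1.86 = 10.975121, α = (θ_start − ψ) mod 360° = 343.9252° = 6.002627 rad, β = (θ_goal − ψ) mod 360° = 117.3252° = 2.047711 rad.
Common terms: sin α = -0.276892, cos α = 0.960901, sin β = 0.888416, cos β = -0.459040, cos(α−β) = -0.687088, d² = 120.453289. Work in radians in the unit-radius frame; every candidate has L = ρ·(t + p + q).
LSL: p² = 2 + d² − 2cos(α−β) + 2d(sin α − sin β) = 98.248668; p = √p² = 9.912047; φ = atan2(cos β − cos α, d + sin α − sin β) = -0.143749 rad; t = (φ − α) mod 2π = 0.136810 rad, q = (β − φ) mod 2π = 2.191459 rad → L = 1.86·(0.136810 + 9.912047 + 2.191459) = 1.86·12.240316 = 22.766987 m
RSR: p² = 2 + d² − 2cos(α−β) + 2d(sin β − sin α) = 149.406260; p = √p² = 12.223185; φ = atan2(cos α − cos β, d − sin α + sin β) = 0.116431 rad; t = (α − φ) mod 2π = 5.886196 rad, q = (φ − β) mod 2π = 4.351905 rad → L = 1.86·(5.886196 + 12.223185 + 4.351905) = 1.86·22.461287 = 41.777993 m
LSR: p² = d² − 2 + 2cos(α−β) + 2d(sin α + sin β) = 130.502196; p = √p² = 11.423756; φ = atan2(−cos α − cos β, d + sin α + sin β) − atan2(−2, p) = 0.130031 rad; t = (φ − α) mod 2π = 0.410589 rad, q = (φ − β) mod 2π = 4.365505 rad → L = 1.86·(0.410589 + 11.423756 + 4.365505) = 1.86·16.199850 = 30.131721 m
RSL: p² = d² − 2 + 2cos(α−β) − 2d(sin α + sin β) = 103.656033; p = √p² = 10.181161; φ = atan2(cos α + cos β, d − sin α − sin β) − atan2(2, p) = -0.145584 rad; t = (α − φ) mod 2π = 6.148210 rad, q = (β − φ) mod 2π = 2.193294 rad → L = 1.86·(6.148210 + 10.181161 + 2.193294) = 1.86·18.522666 = 34.452158 m
RLR: c = (6 − d² + 2cos(α−β) + 2d(sin α − sin β))/8 = -17.675783, |c| > 1 → infeasible
LRL: c = (6 − d² + 2cos(α−β) − 2d(sin α − sin β))/8 = -11.281084, |c| > 1 → infeasible
Shortest: LSL with L = 22.766987 m ≈ 22.7670 m
Convert LSL to answer units (arcs ×180/π): t = 0.136810·180/π = 7.8386°, p = ρ·p = 1.86·9.912047 = 18.4364 m, q = 2.191459·180/π = 125.5614°, L = 22.7670 m.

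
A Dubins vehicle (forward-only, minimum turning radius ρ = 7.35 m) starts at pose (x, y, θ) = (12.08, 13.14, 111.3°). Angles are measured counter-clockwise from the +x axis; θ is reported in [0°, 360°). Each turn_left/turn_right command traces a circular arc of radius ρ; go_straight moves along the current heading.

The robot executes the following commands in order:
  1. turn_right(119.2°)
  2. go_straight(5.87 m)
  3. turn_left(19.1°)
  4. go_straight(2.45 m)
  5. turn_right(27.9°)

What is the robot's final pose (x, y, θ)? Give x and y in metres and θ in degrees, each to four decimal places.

set_pose: (x, y, θ) = (12.0800, 13.1400, 111.3000°), ρ = 7.35
turn_right(119.2°): centre at ρ to the right, rotate −119.2° → (19.9381, 23.0901, -7.9000° ≡ 352.1000°)
go_straight(5.87): x += 5.87·cos θ, y += 5.87·sin θ → (25.7524, 22.2833, 352.1000°)
turn_left(19.1°): centre at ρ to the left, rotate +19.1° → (28.1903, 22.3536, 371.2000° ≡ 11.2000°)
go_straight(2.45): x += 2.45·cos θ, y += 2.45·sin θ → (30.5936, 22.8294, 11.2000°)
turn_right(27.9°): centre at ρ to the right, rotate −27.9° → (34.1333, 22.6594, -16.7000° ≡ 343.3000°)

(34.1333, 22.6594, 343.3000°)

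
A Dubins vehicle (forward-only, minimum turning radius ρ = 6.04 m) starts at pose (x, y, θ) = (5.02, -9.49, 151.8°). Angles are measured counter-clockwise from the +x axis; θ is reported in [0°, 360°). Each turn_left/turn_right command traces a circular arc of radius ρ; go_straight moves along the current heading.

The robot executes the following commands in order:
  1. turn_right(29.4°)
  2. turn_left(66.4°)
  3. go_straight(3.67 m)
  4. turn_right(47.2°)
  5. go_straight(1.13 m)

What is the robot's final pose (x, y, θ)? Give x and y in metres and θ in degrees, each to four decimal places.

set_pose: (x, y, θ) = (5.0200, -9.4900, 151.8000°), ρ = 6.04
turn_right(29.4°): centre at ρ to the right, rotate −29.4° → (2.7745, -7.4033, 122.4000°)
turn_left(66.4°): centre at ρ to the left, rotate +66.4° → (-3.2493, -4.6708, 188.8000°)
go_straight(3.67): x += 3.67·cos θ, y += 3.67·sin θ → (-6.8761, -5.2323, 188.8000°)
turn_right(47.2°): centre at ρ to the right, rotate −47.2° → (-11.5519, -3.9969, 141.6000°)
go_straight(1.13): x += 1.13·cos θ, y += 1.13·sin θ → (-12.4374, -3.2950, 141.6000°)

(-12.4374, -3.2950, 141.6000°)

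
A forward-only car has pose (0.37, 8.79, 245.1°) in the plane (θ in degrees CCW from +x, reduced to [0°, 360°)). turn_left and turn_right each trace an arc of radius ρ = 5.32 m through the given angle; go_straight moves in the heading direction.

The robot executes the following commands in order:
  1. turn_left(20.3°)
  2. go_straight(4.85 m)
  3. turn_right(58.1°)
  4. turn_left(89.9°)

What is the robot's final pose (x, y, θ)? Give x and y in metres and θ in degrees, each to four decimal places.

(-5.6509, -9.3176, 297.2000°)

set_pose: (x, y, θ) = (0.3700, 8.7900, 245.1000°), ρ = 5.32
turn_left(20.3°): centre at ρ to the left, rotate +20.3° → (-0.1074, 6.9767, 265.4000°)
go_straight(4.85): x += 4.85·cos θ, y += 4.85·sin θ → (-0.4964, 2.1424, 265.4000°)
turn_right(58.1°): centre at ρ to the right, rotate −58.1° → (-3.3592, -2.1584, 207.3000°)
turn_left(89.9°): centre at ρ to the left, rotate +89.9° → (-5.6509, -9.3176, 297.2000°)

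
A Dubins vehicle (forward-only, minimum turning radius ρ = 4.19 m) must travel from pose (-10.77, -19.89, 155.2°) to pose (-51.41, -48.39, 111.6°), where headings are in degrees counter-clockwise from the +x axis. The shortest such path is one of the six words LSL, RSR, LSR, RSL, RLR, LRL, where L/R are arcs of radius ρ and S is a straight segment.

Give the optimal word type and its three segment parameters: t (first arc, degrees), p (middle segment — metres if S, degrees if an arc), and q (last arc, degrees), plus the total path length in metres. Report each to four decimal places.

Let ψ = atan2(Δy, Δx) = atan2(-28.50, -40.64) = -144.9588° be the start→goal bearing.
Normalize: d = |goal − start| / ρ = 49.637280/4.19 = 11.846606, α = (θ_start − ψ) mod 360° = 300.1588° = 5.238759 rad, β = (θ_goal − ψ) mod 360° = 256.5588° = 4.477796 rad.
Common terms: sin α = -0.864636, cos α = 0.502398, sin β = -0.972609, cos β = -0.232447, cos(α−β) = 0.724172, d² = 140.342081. Work in radians in the unit-radius frame; every candidate has L = ρ·(t + p + q).
LSL: p² = 2 + d² − 2cos(α−β) + 2d(sin α − sin β) = 143.451959; p = √p² = 11.977143; φ = atan2(cos β − cos α, d + sin α − sin β) = -0.061393 rad; t = (φ − α) mod 2π = 0.983033 rad, q = (β − φ) mod 2π = 4.539188 rad → L = 4.19·(0.983033 + 11.977143 + 4.539188) = 4.19·17.499365 = 73.322339 m
RSR: p² = 2 + d² − 2cos(α−β) + 2d(sin β − sin α) = 138.335515; p = √p² = 11.761612; φ = atan2(cos α − cos β, d − sin α + sin β) = 0.062519 rad; t = (α − φ) mod 2π = 5.176240 rad, q = (φ − β) mod 2π = 1.867908 rad → L = 4.19·(5.176240 + 11.761612 + 1.867908) = 4.19·18.805761 = 78.796138 m
LSR: p² = d² − 2 + 2cos(α−β) + 2d(sin α + sin β) = 96.260182; p = √p² = 9.811227; φ = atan2(−cos α − cos β, d + sin α + sin β) − atan2(−2, p) = 0.174130 rad; t = (φ − α) mod 2π = 1.218555 rad, q = (φ − β) mod 2π = 1.979519 rad → L = 4.19·(1.218555 + 9.811227 + 1.979519) = 4.19·13.009302 = 54.508974 m
RSL: p² = d² − 2 + 2cos(α−β) − 2d(sin α + sin β) = 183.320666; p = √p² = 13.539596; φ = atan2(cos α + cos β, d − sin α − sin β) − atan2(2, p) = -0.126929 rad; t = (α − φ) mod 2π = 5.365689 rad, q = (β − φ) mod 2π = 4.604725 rad → L = 4.19·(5.365689 + 13.539596 + 4.604725) = 4.19·23.510010 = 98.506942 m
RLR: c = (6 − d² + 2cos(α−β) + 2d(sin α − sin β))/8 = -16.291939, |c| > 1 → infeasible
LRL: c = (6 − d² + 2cos(α−β) − 2d(sin α − sin β))/8 = -16.931495, |c| > 1 → infeasible
Shortest: LSR with L = 54.508974 m ≈ 54.5090 m
Convert LSR to answer units (arcs ×180/π): t = 1.218555·180/π = 69.8181°, p = ρ·p = 4.19·9.811227 = 41.1090 m, q = 1.979519·180/π = 113.4181°, L = 54.5090 m.

LSR: t = 69.8181°, p = 41.1090 m, q = 113.4181°, L = 54.5090 m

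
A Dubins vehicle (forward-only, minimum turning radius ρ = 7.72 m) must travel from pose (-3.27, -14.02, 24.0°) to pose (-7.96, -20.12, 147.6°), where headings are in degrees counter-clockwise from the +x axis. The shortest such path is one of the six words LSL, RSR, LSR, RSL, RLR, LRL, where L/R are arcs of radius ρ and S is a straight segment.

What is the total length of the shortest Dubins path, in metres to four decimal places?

Let ψ = atan2(Δy, Δx) = atan2(-6.10, -4.69) = -127.5550° be the start→goal bearing.
Normalize: d = |goal − start| / ρ = 7.694550/7.72 = 0.996703, α = (θ_start − ψ) mod 360° = 151.5550° = 2.645133 rad, β = (θ_goal − ψ) mod 360° = 275.1550° = 4.802360 rad.
Common terms: sin α = 0.476315, cos α = -0.879275, sin β = -0.995955, cos β = 0.089850, cos(α−β) = -0.553392, d² = 0.993418. Work in radians in the unit-radius frame; every candidate has L = ρ·(t + p + q).
LSL: p² = 2 + d² − 2cos(α−β) + 2d(sin α − sin β) = 7.035035; p = √p² = 2.652364; φ = atan2(cos β − cos α, d + sin α − sin β) = 0.374042 rad; t = (φ − α) mod 2π = 4.012095 rad, q = (β − φ) mod 2π = 4.428318 rad → L = 7.72·(4.012095 + 2.652364 + 4.428318) = 7.72·11.092776 = 85.636233 m
RSR: p² = 2 + d² − 2cos(α−β) + 2d(sin β − sin α) = 1.165366; p = √p² = 1.079521; φ = atan2(cos α − cos β, d − sin α + sin β) = -2.026991 rad; t = (α − φ) mod 2π = 4.672124 rad, q = (φ − β) mod 2π = 5.737019 rad → L = 7.72·(4.672124 + 1.079521 + 5.737019) = 7.72·11.488665 = 88.692494 m
LSR: p² = d² − 2 + 2cos(α−β) + 2d(sin α + sin β) = -3.149219 < 0 → infeasible
RSL: p² = d² − 2 + 2cos(α−β) − 2d(sin α + sin β) = -1.077512 < 0 → infeasible
RLR: c = (6 − d² + 2cos(α−β) + 2d(sin α − sin β))/8 = 0.854329; p = 2π − arccos c = 5.736648 rad; φ = atan2(cos α − cos β, d − sin α + sin β) = -2.026991 rad; t = (α − φ + p/2) mod 2π = 1.257263 rad, q = (α − β − t + p) mod 2π = 2.322158 rad → L = 7.72·(1.257263 + 5.736648 + 2.322158) = 7.72·9.316069 = 71.920050 m
LRL: c = (6 − d² + 2cos(α−β) − 2d(sin α − sin β))/8 = 0.120621; p = 2π − arccos c = 4.833304 rad; φ = atan2(cos β − cos α, d + sin α − sin β) = 0.374042 rad; t = (φ − α + p/2) mod 2π = 0.145561 rad, q = (β − α − t + p) mod 2π = 0.561784 rad → L = 7.72·(0.145561 + 4.833304 + 0.561784) = 7.72·5.540650 = 42.773816 m
Shortest: LRL with L = 42.773816 m ≈ 42.7738 m

42.7738 m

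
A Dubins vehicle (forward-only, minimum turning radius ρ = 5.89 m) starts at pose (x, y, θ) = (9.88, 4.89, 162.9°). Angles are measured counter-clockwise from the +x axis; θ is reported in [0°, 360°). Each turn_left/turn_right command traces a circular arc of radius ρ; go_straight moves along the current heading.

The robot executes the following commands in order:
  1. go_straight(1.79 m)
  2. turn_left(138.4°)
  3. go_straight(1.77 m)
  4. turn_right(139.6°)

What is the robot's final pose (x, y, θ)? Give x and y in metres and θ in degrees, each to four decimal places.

set_pose: (x, y, θ) = (9.8800, 4.8900, 162.9000°), ρ = 5.89
go_straight(1.79): x += 1.79·cos θ, y += 1.79·sin θ → (8.1691, 5.4163, 162.9000°)
turn_left(138.4°): centre at ρ to the left, rotate +138.4° → (1.4045, -3.2733, 301.3000°)
go_straight(1.77): x += 1.77·cos θ, y += 1.77·sin θ → (2.3240, -4.7856, 301.3000°)
turn_right(139.6°): centre at ρ to the right, rotate −139.6° → (-4.5582, -13.4377, 161.7000°)

(-4.5582, -13.4377, 161.7000°)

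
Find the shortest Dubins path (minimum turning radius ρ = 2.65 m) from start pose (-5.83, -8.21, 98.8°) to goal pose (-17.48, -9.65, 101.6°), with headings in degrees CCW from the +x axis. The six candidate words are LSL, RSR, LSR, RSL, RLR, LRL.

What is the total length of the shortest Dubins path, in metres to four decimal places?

16.5841 m

Let ψ = atan2(Δy, Δx) = atan2(-1.44, -11.65) = -172.9537° be the start→goal bearing.
Normalize: d = |goal − start| / ρ = 11.738658/2.65 = 4.429682, α = (θ_start − ψ) mod 360° = 271.7537° = 4.742997 rad, β = (θ_goal − ψ) mod 360° = 274.5537° = 4.791866 rad.
Common terms: sin α = -0.999532, cos α = 0.030603, sin β = -0.996843, cos β = 0.079393, cos(α−β) = 0.998806, d² = 19.622086. Work in radians in the unit-radius frame; every candidate has L = ρ·(t + p + q).
LSL: p² = 2 + d² − 2cos(α−β) + 2d(sin α − sin β) = 19.600658; p = √p² = 4.427263; φ = atan2(cos β − cos α, d + sin α − sin β) = 0.011021 rad; t = (φ − α) mod 2π = 1.551209 rad, q = (β − φ) mod 2π = 4.780845 rad → L = 2.65·(1.551209 + 4.427263 + 4.780845) = 2.65·10.759318 = 28.512191 m
RSR: p² = 2 + d² − 2cos(α−β) + 2d(sin β − sin α) = 19.648290; p = √p² = 4.432639; φ = atan2(cos α − cos β, d − sin α + sin β) = -0.011007 rad; t = (α − φ) mod 2π = 4.754004 rad, q = (φ − β) mod 2π = 1.480312 rad → L = 2.65·(4.754004 + 4.432639 + 1.480312) = 2.65·10.666955 = 28.267431 m
LSR: p² = d² − 2 + 2cos(α−β) + 2d(sin α + sin β) = 1.933084; p = √p² = 1.390354; φ = atan2(−cos α − cos β, d + sin α + sin β) − atan2(−2, p) = 0.918141 rad; t = (φ − α) mod 2π = 2.458330 rad, q = (φ − β) mod 2π = 2.409461 rad → L = 2.65·(2.458330 + 1.390354 + 2.409461) = 2.65·6.258144 = 16.584082 m
RSL: p² = d² − 2 + 2cos(α−β) − 2d(sin α + sin β) = 37.306313; p = √p² = 6.107889; φ = atan2(cos α + cos β, d − sin α − sin β) − atan2(2, p) = -0.299327 rad; t = (α − φ) mod 2π = 5.042323 rad, q = (β − φ) mod 2π = 5.091192 rad → L = 2.65·(5.042323 + 6.107889 + 5.091192) = 2.65·16.241405 = 43.039723 m
RLR: c = (6 − d² + 2cos(α−β) + 2d(sin α − sin β))/8 = -1.456036, |c| > 1 → infeasible
LRL: c = (6 − d² + 2cos(α−β) − 2d(sin α − sin β))/8 = -1.450082, |c| > 1 → infeasible
Shortest: LSR with L = 16.584082 m ≈ 16.5841 m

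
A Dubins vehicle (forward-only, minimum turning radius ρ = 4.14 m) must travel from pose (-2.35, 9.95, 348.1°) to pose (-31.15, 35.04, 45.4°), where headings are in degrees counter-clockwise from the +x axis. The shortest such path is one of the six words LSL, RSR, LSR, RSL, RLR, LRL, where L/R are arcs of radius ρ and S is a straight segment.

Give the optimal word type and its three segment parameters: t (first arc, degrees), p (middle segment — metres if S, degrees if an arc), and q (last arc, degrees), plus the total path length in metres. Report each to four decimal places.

LSR: t = 172.5883°, p = 31.1996 m, q = 115.2883°, L = 52.0006 m

Let ψ = atan2(Δy, Δx) = atan2(25.09, -28.80) = 138.9383° be the start→goal bearing.
Normalize: d = |goal − start| / ρ = 38.196179/4.14 = 9.226130, α = (θ_start − ψ) mod 360° = 209.1617° = 3.650561 rad, β = (θ_goal − ψ) mod 360° = 266.4617° = 4.650635 rad.
Common terms: sin α = -0.487277, cos α = -0.873248, sin β = -0.998094, cos β = -0.061715, cos(α−β) = 0.540240, d² = 85.121479. Work in radians in the unit-radius frame; every candidate has L = ρ·(t + p + q).
LSL: p² = 2 + d² − 2cos(α−β) + 2d(sin α − sin β) = 95.466728; p = √p² = 9.770708; φ = atan2(cos β − cos α, d + sin α − sin β) = 0.083154 rad; t = (φ − α) mod 2π = 2.715778 rad, q = (β − φ) mod 2π = 4.567481 rad → L = 4.14·(2.715778 + 9.770708 + 4.567481) = 4.14·17.053967 = 70.603422 m
RSR: p² = 2 + d² − 2cos(α−β) + 2d(sin β − sin α) = 76.615269; p = √p² = 8.753015; φ = atan2(cos α − cos β, d − sin α + sin β) = -0.092848 rad; t = (α − φ) mod 2π = 3.743409 rad, q = (φ − β) mod 2π = 1.539703 rad → L = 4.14·(3.743409 + 8.753015 + 1.539703) = 4.14·14.036126 = 58.109564 m
LSR: p² = d² − 2 + 2cos(α−β) + 2d(sin α + sin β) = 56.793515; p = √p² = 7.536147; φ = atan2(−cos α − cos β, d + sin α + sin β) − atan2(−2, p) = 0.379610 rad; t = (φ − α) mod 2π = 3.012234 rad, q = (φ − β) mod 2π = 2.012160 rad → L = 4.14·(3.012234 + 7.536147 + 2.012160) = 4.14·12.560542 = 52.000643 m
RSL: p² = d² − 2 + 2cos(α−β) − 2d(sin α + sin β) = 111.610404; p = √p² = 10.564583; φ = atan2(cos α + cos β, d − sin α − sin β) − atan2(2, p) = -0.274163 rad; t = (α − φ) mod 2π = 3.924724 rad, q = (β − φ) mod 2π = 4.924798 rad → L = 4.14·(3.924724 + 10.564583 + 4.924798) = 4.14·19.414104 = 80.374391 m
RLR: c = (6 − d² + 2cos(α−β) + 2d(sin α − sin β))/8 = -8.576909, |c| > 1 → infeasible
LRL: c = (6 − d² + 2cos(α−β) − 2d(sin α − sin β))/8 = -10.933341, |c| > 1 → infeasible
Shortest: LSR with L = 52.000643 m ≈ 52.0006 m
Convert LSR to answer units (arcs ×180/π): t = 3.012234·180/π = 172.5883°, p = ρ·p = 4.14·7.536147 = 31.1996 m, q = 2.012160·180/π = 115.2883°, L = 52.0006 m.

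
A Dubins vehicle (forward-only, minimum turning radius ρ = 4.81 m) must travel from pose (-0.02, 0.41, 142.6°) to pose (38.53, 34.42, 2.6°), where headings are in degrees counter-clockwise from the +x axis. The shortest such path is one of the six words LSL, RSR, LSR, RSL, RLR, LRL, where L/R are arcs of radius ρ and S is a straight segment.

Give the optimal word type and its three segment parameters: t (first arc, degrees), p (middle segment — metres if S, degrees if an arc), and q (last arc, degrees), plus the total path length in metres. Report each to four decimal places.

RSR: t = 107.2969°, p = 43.9241 m, q = 32.7031°, L = 55.6771 m

Let ψ = atan2(Δy, Δx) = atan2(34.01, 38.55) = 41.4197° be the start→goal bearing.
Normalize: d = |goal − start| / ρ = 51.408001/4.81 = 10.687734, α = (θ_start − ψ) mod 360° = 101.1803° = 1.765929 rad, β = (θ_goal − ψ) mod 360° = 321.1803° = 5.605653 rad.
Common terms: sin α = 0.981022, cos α = -0.193896, sin β = -0.626872, cos β = 0.779122, cos(α−β) = -0.766044, d² = 114.227662. Work in radians in the unit-radius frame; every candidate has L = ρ·(t + p + q).
LSL: p² = 2 + d² − 2cos(α−β) + 2d(sin α − sin β) = 152.129241; p = √p² = 12.334068; φ = atan2(cos β − cos α, d + sin α − sin β) = 0.078971 rad; t = (φ − α) mod 2π = 4.596227 rad, q = (β − φ) mod 2π = 5.526682 rad → L = 4.81·(4.596227 + 12.334068 + 5.526682) = 4.81·22.456978 = 108.018064 m
RSR: p² = 2 + d² − 2cos(α−β) + 2d(sin β − sin α) = 83.390259; p = √p² = 9.131827; φ = atan2(cos α − cos β, d − sin α + sin β) = -0.106755 rad; t = (α − φ) mod 2π = 1.872684 rad, q = (φ − β) mod 2π = 0.570777 rad → L = 4.81·(1.872684 + 9.131827 + 0.570777) = 4.81·11.575288 = 55.677134 m
LSR: p² = d² − 2 + 2cos(α−β) + 2d(sin α + sin β) = 118.265691; p = √p² = 10.875003; φ = atan2(−cos α − cos β, d + sin α + sin β) − atan2(−2, p) = 0.128925 rad; t = (φ − α) mod 2π = 4.646181 rad, q = (φ − β) mod 2π = 0.806457 rad → L = 4.81·(4.646181 + 10.875003 + 0.806457) = 4.81·16.327641 = 78.535954 m
RSL: p² = d² − 2 + 2cos(α−β) − 2d(sin α + sin β) = 103.125455; p = √p² = 10.155070; φ = atan2(cos α + cos β, d − sin α − sin β) − atan2(2, p) = -0.137884 rad; t = (α − φ) mod 2π = 1.903813 rad, q = (β − φ) mod 2π = 5.743537 rad → L = 4.81·(1.903813 + 10.155070 + 5.743537) = 4.81·17.802421 = 85.629645 m
RLR: c = (6 − d² + 2cos(α−β) + 2d(sin α − sin β))/8 = -9.423782, |c| > 1 → infeasible
LRL: c = (6 − d² + 2cos(α−β) − 2d(sin α − sin β))/8 = -18.016155, |c| > 1 → infeasible
Shortest: RSR with L = 55.677134 m ≈ 55.6771 m
Convert RSR to answer units (arcs ×180/π): t = 1.872684·180/π = 107.2969°, p = ρ·p = 4.81·9.131827 = 43.9241 m, q = 0.570777·180/π = 32.7031°, L = 55.6771 m.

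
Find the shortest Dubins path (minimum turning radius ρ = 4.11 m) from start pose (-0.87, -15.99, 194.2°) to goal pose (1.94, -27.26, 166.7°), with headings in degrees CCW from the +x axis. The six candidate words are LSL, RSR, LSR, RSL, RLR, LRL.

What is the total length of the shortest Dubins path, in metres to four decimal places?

35.1690 m

Let ψ = atan2(Δy, Δx) = atan2(-11.27, 2.81) = -75.9996° be the start→goal bearing.
Normalize: d = |goal − start| / ρ = 11.615033/4.11 = 2.826042, α = (θ_start − ψ) mod 360° = 270.1996° = 4.715874 rad, β = (θ_goal − ψ) mod 360° = 242.6996° = 4.235908 rad.
Common terms: sin α = -0.999994, cos α = 0.003485, sin β = -0.888614, cos β = -0.458655, cos(α−β) = 0.887011, d² = 7.986514. Work in radians in the unit-radius frame; every candidate has L = ρ·(t + p + q).
LSL: p² = 2 + d² − 2cos(α−β) + 2d(sin α − sin β) = 7.582966; p = √p² = 2.753719; φ = atan2(cos β − cos α, d + sin α − sin β) = -0.168622 rad; t = (φ − α) mod 2π = 1.398690 rad, q = (β − φ) mod 2π = 4.404530 rad → L = 4.11·(1.398690 + 2.753719 + 4.404530) = 4.11·8.556938 = 35.169017 m
RSR: p² = 2 + d² − 2cos(α−β) + 2d(sin β − sin α) = 8.842019; p = √p² = 2.973553; φ = atan2(cos α − cos β, d − sin α + sin β) = 0.156049 rad; t = (α − φ) mod 2π = 4.559824 rad, q = (φ − β) mod 2π = 2.203327 rad → L = 4.11·(4.559824 + 2.973553 + 2.203327) = 4.11·9.736704 = 40.017854 m
LSR: p² = d² − 2 + 2cos(α−β) + 2d(sin α + sin β) = -2.914038 < 0 → infeasible
RSL: p² = d² − 2 + 2cos(α−β) − 2d(sin α + sin β) = 18.435110; p = √p² = 4.293613; φ = atan2(cos α + cos β, d − sin α − sin β) − atan2(2, p) = -0.532168 rad; t = (α − φ) mod 2π = 5.248041 rad, q = (β − φ) mod 2π = 4.768076 rad → L = 4.11·(5.248041 + 4.293613 + 4.768076) = 4.11·14.309729 = 58.812987 m
RLR: c = (6 − d² + 2cos(α−β) + 2d(sin α − sin β))/8 = -0.105252; p = 2π − arccos c = 4.606941 rad; φ = atan2(cos α − cos β, d − sin α + sin β) = 0.156049 rad; t = (α − φ + p/2) mod 2π = 0.580110 rad, q = (α − β − t + p) mod 2π = 4.506797 rad → L = 4.11·(0.580110 + 4.606941 + 4.506797) = 4.11·9.693848 = 39.841716 m
LRL: c = (6 − d² + 2cos(α−β) − 2d(sin α − sin β))/8 = 0.052129; p = 2π − arccos c = 4.764542 rad; φ = atan2(cos β − cos α, d + sin α − sin β) = -0.168622 rad; t = (φ − α + p/2) mod 2π = 3.780961 rad, q = (β − α − t + p) mod 2π = 0.503615 rad → L = 4.11·(3.780961 + 4.764542 + 0.503615) = 4.11·9.049118 = 37.191875 m
Shortest: LSL with L = 35.169017 m ≈ 35.1690 m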